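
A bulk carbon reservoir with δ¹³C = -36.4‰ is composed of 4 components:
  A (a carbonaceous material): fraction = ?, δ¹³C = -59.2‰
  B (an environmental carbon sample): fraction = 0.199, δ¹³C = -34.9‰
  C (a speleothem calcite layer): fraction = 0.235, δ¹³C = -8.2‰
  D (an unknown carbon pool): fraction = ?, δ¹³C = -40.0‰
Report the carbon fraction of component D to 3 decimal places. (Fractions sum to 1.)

Let f_D and f_A be the unknown fractions; fractions sum to 1 so f_D + f_A = 0.566.
Mass balance: Σ fᵢ·δᵢ = δ_bulk ⇒ f_D·(-40.0) + f_A·(-59.2) = -36.4 − (-8.872) = -27.528
Substitute f_A = 0.566 − f_D:
f_D·(-40.0 − -59.2) = -27.528 − 0.566×(-59.2) = 5.979
f_D = 5.979 / 19.2 = 0.3114

0.311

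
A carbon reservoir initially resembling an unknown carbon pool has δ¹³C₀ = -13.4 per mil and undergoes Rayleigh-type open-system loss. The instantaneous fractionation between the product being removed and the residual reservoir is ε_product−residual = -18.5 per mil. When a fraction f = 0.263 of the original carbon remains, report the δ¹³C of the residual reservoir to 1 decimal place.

11.3 per mil

Rayleigh residual: δ_res = (δ₀ + 1000)·f^(α−1) − 1000
α = ε/1000 + 1 = 0.98150, so α − 1 = -0.01850
f^(α−1) = 0.263^(-0.01850) = 1.025016
δ_res = (-13.4 + 1000) × 1.025016 − 1000 = 1011.281 − 1000 = 11.28 per mil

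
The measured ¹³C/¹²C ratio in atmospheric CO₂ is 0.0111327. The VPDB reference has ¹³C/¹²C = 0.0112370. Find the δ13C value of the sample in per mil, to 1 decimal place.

δ13C = (R_sample / R_standard − 1) × 1000
R_sample / R_standard = 0.0111327 / 0.0112370 = 0.990718
δ13C = (0.990718 − 1) × 1000 = -9.28 per mil

-9.3 per mil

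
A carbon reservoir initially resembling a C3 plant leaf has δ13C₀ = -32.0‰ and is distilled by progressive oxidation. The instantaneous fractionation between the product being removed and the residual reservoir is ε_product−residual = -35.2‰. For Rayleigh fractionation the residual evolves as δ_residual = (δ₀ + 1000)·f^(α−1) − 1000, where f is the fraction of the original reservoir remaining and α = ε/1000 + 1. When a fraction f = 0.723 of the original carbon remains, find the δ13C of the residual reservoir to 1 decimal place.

Rayleigh residual: δ_res = (δ₀ + 1000)·f^(α−1) − 1000
α = ε/1000 + 1 = 0.96480, so α − 1 = -0.03520
f^(α−1) = 0.723^(-0.03520) = 1.011482
δ_res = (-32.0 + 1000) × 1.011482 − 1000 = 979.115 − 1000 = -20.89‰

-20.9‰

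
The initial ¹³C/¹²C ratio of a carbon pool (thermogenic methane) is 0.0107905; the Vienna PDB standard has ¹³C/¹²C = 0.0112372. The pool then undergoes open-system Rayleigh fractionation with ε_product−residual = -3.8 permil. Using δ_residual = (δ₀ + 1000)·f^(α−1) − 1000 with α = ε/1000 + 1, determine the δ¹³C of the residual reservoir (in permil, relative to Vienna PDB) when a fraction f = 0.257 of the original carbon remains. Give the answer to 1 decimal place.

δ₀ = (0.0107905/0.0112372 − 1)×1000 = (0.960248 − 1)×1000 = -39.752 permil
α − 1 = ε/1000 = -0.0038
f^(α−1) = 0.257^(-0.0038) = 1.005176
δ_res = (-39.752 + 1000) × 1.005176 − 1000 = 965.219 − 1000 = -34.78 permil

-34.8 permil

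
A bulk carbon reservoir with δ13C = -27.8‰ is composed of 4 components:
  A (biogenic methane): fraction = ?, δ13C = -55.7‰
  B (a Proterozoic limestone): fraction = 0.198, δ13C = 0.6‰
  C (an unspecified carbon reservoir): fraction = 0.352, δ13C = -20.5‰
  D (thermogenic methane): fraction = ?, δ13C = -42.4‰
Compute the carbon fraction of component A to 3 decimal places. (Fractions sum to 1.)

Let f_A and f_D be the unknown fractions; fractions sum to 1 so f_A + f_D = 0.450.
Mass balance: Σ fᵢ·δᵢ = δ_bulk ⇒ f_A·(-55.7) + f_D·(-42.4) = -27.8 − (-7.097) = -20.703
Substitute f_D = 0.450 − f_A:
f_A·(-55.7 − -42.4) = -20.703 − 0.450×(-42.4) = -1.623
f_A = -1.623 / -13.3 = 0.1220

0.122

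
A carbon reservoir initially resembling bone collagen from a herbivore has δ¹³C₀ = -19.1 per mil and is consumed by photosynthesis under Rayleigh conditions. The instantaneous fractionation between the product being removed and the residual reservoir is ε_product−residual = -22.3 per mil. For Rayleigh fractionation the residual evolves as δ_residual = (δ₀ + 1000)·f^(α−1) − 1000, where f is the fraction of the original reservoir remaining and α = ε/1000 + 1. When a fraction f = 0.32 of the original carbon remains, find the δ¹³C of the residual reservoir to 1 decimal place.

Rayleigh residual: δ_res = (δ₀ + 1000)·f^(α−1) − 1000
α = ε/1000 + 1 = 0.97770, so α − 1 = -0.02230
f^(α−1) = 0.32^(-0.02230) = 1.025735
δ_res = (-19.1 + 1000) × 1.025735 − 1000 = 1006.143 − 1000 = 6.14 per mil

6.1 per mil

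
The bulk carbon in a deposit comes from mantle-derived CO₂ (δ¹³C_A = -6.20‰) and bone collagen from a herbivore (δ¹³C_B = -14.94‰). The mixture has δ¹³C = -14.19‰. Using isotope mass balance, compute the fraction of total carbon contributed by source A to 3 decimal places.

0.086

δ_mix = f_A·δ_A + (1 − f_A)·δ_B  ⇒  f_A = (δ_mix − δ_B)/(δ_A − δ_B)
f_A = (-14.19 − (-14.94)) / (-6.20 − (-14.94))
f_A = 0.75 / 8.74 = 0.0858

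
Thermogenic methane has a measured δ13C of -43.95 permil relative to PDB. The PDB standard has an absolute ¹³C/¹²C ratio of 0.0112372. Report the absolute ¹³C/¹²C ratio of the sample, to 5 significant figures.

0.010743

R_sample = R_standard × (δ13C/1000 + 1)
R_sample = 0.0112372 × (-43.95/1000 + 1) = 0.0112372 × 0.956050
R_sample = 0.0107433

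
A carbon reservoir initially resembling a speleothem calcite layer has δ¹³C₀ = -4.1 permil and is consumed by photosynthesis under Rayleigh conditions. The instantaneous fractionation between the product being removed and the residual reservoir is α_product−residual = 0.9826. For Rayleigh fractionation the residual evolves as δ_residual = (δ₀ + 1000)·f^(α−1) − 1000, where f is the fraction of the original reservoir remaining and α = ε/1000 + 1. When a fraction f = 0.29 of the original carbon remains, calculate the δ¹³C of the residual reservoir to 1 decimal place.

Rayleigh residual: δ_res = (δ₀ + 1000)·f^(α−1) − 1000
α − 1 = -0.01740
f^(α−1) = 0.29^(-0.01740) = 1.021773
δ_res = (-4.1 + 1000) × 1.021773 − 1000 = 1017.583 − 1000 = 17.58 permil

17.6 permil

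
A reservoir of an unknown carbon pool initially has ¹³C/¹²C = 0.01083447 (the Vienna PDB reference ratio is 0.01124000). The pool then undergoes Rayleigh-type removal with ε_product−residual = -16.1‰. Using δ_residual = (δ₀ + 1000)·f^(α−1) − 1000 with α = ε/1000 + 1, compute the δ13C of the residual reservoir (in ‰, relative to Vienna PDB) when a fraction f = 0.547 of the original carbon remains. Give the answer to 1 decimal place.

δ₀ = (0.01083447/0.01124000 − 1)×1000 = (0.963921 − 1)×1000 = -36.079‰
α − 1 = ε/1000 = -0.0161
f^(α−1) = 0.547^(-0.0161) = 1.009761
δ_res = (-36.079 + 1000) × 1.009761 − 1000 = 973.329 − 1000 = -26.67‰

-26.7‰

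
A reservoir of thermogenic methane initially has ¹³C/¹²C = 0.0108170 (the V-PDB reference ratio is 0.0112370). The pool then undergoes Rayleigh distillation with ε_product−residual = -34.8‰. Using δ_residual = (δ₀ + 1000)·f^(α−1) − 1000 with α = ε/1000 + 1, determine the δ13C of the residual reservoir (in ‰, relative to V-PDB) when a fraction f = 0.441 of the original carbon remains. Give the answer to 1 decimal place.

-9.6‰

δ₀ = (0.0108170/0.0112370 − 1)×1000 = (0.962623 − 1)×1000 = -37.377‰
α − 1 = ε/1000 = -0.0348
f^(α−1) = 0.441^(-0.0348) = 1.028901
δ_res = (-37.377 + 1000) × 1.028901 − 1000 = 990.444 − 1000 = -9.56‰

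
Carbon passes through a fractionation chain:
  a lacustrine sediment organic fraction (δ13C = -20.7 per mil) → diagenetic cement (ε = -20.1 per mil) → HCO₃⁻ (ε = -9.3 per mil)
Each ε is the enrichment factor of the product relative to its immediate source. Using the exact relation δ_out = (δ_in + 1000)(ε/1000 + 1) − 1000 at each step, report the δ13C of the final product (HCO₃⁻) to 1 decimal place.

step 1: δ = (-20.70 + 1000)·(-20.1/1000 + 1) − 1000 = -40.38 per mil
step 2: δ = (-40.38 + 1000)·(-9.3/1000 + 1) − 1000 = -49.31 per mil

-49.3 per mil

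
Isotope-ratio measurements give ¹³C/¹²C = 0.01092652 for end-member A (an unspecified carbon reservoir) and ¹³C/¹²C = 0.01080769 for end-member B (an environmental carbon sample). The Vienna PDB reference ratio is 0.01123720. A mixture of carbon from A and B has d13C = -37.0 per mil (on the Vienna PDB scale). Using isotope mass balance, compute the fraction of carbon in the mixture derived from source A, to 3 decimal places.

0.116

δ_A = (0.01092652/0.01123720 − 1)×1000 = (0.972353 − 1)×1000 = -27.647 per mil
δ_B = (0.01080769/0.01123720 − 1)×1000 = (0.961778 − 1)×1000 = -38.222 per mil
f_A = (δ_mix − δ_B)/(δ_A − δ_B) = (-37.0 − (-38.222))/(-27.647 − (-38.222))
f_A = 1.222 / 10.575 = 0.1156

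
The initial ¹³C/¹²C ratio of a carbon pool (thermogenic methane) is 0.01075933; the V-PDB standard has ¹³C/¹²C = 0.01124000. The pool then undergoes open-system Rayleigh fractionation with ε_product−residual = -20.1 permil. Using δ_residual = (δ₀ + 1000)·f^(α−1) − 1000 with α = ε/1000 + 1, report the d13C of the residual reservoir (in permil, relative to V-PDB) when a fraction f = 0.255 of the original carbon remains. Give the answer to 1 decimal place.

δ₀ = (0.01075933/0.01124000 − 1)×1000 = (0.957236 − 1)×1000 = -42.764 permil
α − 1 = ε/1000 = -0.0201
f^(α−1) = 0.255^(-0.0201) = 1.027847
δ_res = (-42.764 + 1000) × 1.027847 − 1000 = 983.892 − 1000 = -16.11 permil

-16.1 permil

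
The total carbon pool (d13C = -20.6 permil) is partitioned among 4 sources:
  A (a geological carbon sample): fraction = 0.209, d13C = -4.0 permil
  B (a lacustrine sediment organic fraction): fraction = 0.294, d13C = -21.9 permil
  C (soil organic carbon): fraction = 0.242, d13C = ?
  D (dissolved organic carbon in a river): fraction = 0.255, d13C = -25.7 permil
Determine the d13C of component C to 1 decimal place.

-28.0 permil

Isotope mass balance: δ_bulk = Σ fᵢ·δᵢ.
-20.6 = 0.209×(-4.0) + 0.294×(-21.9) + 0.242×δ_C + 0.255×(-25.7)
0.242·δ_C = -20.6 − (-13.828) = -6.772
δ_C = -6.772 / 0.242 = -27.98 permil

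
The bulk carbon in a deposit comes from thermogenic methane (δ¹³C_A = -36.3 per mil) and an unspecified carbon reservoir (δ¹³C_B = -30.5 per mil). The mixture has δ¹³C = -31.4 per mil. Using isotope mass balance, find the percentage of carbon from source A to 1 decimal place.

δ_mix = f_A·δ_A + (1 − f_A)·δ_B  ⇒  f_A = (δ_mix − δ_B)/(δ_A − δ_B)
f_A = (-31.4 − (-30.5)) / (-36.3 − (-30.5))
f_A = -0.9 / -5.8 = 0.1552

15.5%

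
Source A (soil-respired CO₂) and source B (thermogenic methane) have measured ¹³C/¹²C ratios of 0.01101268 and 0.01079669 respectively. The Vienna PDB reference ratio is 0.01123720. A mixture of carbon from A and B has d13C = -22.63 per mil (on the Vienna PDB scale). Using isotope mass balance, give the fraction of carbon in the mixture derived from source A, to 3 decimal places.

δ_A = (0.01101268/0.01123720 − 1)×1000 = (0.980020 − 1)×1000 = -19.980 per mil
δ_B = (0.01079669/0.01123720 − 1)×1000 = (0.960799 − 1)×1000 = -39.201 per mil
f_A = (δ_mix − δ_B)/(δ_A − δ_B) = (-22.63 − (-39.201))/(-19.980 − (-39.201))
f_A = 16.571 / 19.221 = 0.8621

0.862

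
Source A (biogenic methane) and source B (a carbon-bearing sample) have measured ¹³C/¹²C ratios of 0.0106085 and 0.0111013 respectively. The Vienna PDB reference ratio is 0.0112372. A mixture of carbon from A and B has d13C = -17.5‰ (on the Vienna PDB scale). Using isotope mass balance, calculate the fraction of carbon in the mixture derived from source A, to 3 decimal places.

δ_A = (0.0106085/0.0112372 − 1)×1000 = (0.944052 − 1)×1000 = -55.948‰
δ_B = (0.0111013/0.0112372 − 1)×1000 = (0.987906 − 1)×1000 = -12.094‰
f_A = (δ_mix − δ_B)/(δ_A − δ_B) = (-17.5 − (-12.094))/(-55.948 − (-12.094))
f_A = -5.406 / -43.854 = 0.1233

0.123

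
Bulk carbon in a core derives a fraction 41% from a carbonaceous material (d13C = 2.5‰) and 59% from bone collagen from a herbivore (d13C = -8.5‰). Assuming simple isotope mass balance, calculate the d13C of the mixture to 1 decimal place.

-4.0‰

δ_mix = f_A·δ_A + f_B·δ_B
δ_mix = 0.41 × (2.5) + 0.59 × (-8.5)
δ_mix = 1.02 + -5.01 = -3.99‰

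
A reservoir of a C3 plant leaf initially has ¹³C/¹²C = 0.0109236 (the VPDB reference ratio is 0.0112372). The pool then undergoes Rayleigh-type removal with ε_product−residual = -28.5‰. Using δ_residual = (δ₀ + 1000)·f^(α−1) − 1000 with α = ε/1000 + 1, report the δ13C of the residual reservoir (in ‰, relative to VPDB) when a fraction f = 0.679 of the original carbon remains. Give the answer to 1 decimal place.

δ₀ = (0.0109236/0.0112372 − 1)×1000 = (0.972093 − 1)×1000 = -27.907‰
α − 1 = ε/1000 = -0.0285
f^(α−1) = 0.679^(-0.0285) = 1.011094
δ_res = (-27.907 + 1000) × 1.011094 − 1000 = 982.877 − 1000 = -17.12‰

-17.1‰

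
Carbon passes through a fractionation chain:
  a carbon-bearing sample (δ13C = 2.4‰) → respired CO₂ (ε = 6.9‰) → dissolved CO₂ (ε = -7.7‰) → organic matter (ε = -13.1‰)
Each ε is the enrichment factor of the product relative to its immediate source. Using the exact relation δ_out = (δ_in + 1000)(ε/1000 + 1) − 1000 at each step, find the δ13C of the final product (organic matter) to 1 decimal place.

step 1: δ = (2.40 + 1000)·(6.9/1000 + 1) − 1000 = 9.32‰
step 2: δ = (9.32 + 1000)·(-7.7/1000 + 1) − 1000 = 1.54‰
step 3: δ = (1.54 + 1000)·(-13.1/1000 + 1) − 1000 = -11.58‰

-11.6‰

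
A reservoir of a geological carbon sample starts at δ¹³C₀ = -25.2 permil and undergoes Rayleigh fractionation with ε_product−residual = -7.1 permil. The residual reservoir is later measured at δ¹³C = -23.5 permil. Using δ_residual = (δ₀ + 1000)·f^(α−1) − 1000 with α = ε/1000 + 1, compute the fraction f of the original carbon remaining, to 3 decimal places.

α − 1 = ε/1000 = -0.0071
(δ_res + 1000)/(δ₀ + 1000) = (-23.5 + 1000)/(-25.2 + 1000) = 976.5/974.8 = 1.001744
f = 1.001744^(1/-0.0071) = exp(ln(1.001744)/-0.0071) = exp(0.00174/-0.0071)
f = exp(-0.2454) = 0.7824

0.782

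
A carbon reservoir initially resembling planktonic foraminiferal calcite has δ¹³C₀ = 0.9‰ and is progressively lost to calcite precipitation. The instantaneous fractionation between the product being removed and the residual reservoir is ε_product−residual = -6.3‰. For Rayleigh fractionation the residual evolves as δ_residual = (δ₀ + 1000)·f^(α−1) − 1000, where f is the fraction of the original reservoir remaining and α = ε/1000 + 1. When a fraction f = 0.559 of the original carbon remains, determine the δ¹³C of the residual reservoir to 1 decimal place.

4.6‰

Rayleigh residual: δ_res = (δ₀ + 1000)·f^(α−1) − 1000
α = ε/1000 + 1 = 0.99370, so α − 1 = -0.00630
f^(α−1) = 0.559^(-0.00630) = 1.003671
δ_res = (0.9 + 1000) × 1.003671 − 1000 = 1004.574 − 1000 = 4.57‰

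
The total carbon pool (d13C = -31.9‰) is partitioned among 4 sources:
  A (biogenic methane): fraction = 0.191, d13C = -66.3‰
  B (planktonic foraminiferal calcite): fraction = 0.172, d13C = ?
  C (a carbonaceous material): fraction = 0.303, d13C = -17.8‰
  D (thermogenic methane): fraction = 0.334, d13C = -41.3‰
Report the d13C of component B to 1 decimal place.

Isotope mass balance: δ_bulk = Σ fᵢ·δᵢ.
-31.9 = 0.191×(-66.3) + 0.172×δ_B + 0.303×(-17.8) + 0.334×(-41.3)
0.172·δ_B = -31.9 − (-31.851) = -0.049
δ_B = -0.049 / 0.172 = -0.29‰

-0.3‰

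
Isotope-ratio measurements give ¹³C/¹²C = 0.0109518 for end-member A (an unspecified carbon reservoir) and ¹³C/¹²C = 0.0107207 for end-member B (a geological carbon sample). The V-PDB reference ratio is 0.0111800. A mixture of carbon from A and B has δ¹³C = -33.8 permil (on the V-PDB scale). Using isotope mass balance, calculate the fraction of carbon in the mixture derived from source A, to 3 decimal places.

δ_A = (0.0109518/0.0111800 − 1)×1000 = (0.979589 − 1)×1000 = -20.411 permil
δ_B = (0.0107207/0.0111800 − 1)×1000 = (0.958918 − 1)×1000 = -41.082 permil
f_A = (δ_mix − δ_B)/(δ_A − δ_B) = (-33.8 − (-41.082))/(-20.411 − (-41.082))
f_A = 7.282 / 20.671 = 0.3523

0.352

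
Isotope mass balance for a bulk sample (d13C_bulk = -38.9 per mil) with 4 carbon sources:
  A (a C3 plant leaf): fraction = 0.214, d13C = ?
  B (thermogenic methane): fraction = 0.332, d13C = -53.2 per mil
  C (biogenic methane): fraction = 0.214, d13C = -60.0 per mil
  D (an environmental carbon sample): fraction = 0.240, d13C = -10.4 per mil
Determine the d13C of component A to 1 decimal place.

-27.6 per mil

Isotope mass balance: δ_bulk = Σ fᵢ·δᵢ.
-38.9 = 0.214×δ_A + 0.332×(-53.2) + 0.214×(-60.0) + 0.240×(-10.4)
0.214·δ_A = -38.9 − (-32.998) = -5.902
δ_A = -5.902 / 0.214 = -27.58 per mil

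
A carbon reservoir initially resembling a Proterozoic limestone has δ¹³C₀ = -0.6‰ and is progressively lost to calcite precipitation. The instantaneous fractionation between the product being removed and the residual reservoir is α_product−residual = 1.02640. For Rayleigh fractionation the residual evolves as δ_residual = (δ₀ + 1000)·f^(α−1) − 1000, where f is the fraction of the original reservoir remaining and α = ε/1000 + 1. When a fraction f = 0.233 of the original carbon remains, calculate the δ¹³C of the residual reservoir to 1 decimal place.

Rayleigh residual: δ_res = (δ₀ + 1000)·f^(α−1) − 1000
α − 1 = 0.02640
f^(α−1) = 0.233^(0.02640) = 0.962273
δ_res = (-0.6 + 1000) × 0.962273 − 1000 = 961.695 − 1000 = -38.30‰

-38.3‰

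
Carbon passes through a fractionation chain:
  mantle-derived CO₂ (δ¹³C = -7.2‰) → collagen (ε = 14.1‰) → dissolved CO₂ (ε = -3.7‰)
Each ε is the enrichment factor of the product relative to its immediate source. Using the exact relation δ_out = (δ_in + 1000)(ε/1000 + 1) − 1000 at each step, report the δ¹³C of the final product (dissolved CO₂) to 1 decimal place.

3.1‰

step 1: δ = (-7.20 + 1000)·(14.1/1000 + 1) − 1000 = 6.80‰
step 2: δ = (6.80 + 1000)·(-3.7/1000 + 1) − 1000 = 3.07‰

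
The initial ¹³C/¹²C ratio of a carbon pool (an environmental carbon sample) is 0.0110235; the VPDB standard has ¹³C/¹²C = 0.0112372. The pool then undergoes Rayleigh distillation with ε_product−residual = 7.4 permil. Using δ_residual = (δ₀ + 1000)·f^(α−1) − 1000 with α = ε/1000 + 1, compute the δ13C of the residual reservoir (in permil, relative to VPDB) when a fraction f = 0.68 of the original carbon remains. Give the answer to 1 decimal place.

δ₀ = (0.0110235/0.0112372 − 1)×1000 = (0.980983 − 1)×1000 = -19.017 permil
α − 1 = ε/1000 = 0.0074
f^(α−1) = 0.68^(0.0074) = 0.997150
δ_res = (-19.017 + 1000) × 0.997150 − 1000 = 978.187 − 1000 = -21.81 permil

-21.8 permil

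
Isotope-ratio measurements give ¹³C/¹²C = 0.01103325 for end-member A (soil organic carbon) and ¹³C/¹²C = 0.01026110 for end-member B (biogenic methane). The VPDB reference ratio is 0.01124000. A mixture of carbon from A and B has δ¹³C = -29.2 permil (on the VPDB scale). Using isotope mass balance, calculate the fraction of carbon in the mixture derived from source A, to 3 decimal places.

0.843

δ_A = (0.01103325/0.01124000 − 1)×1000 = (0.981606 − 1)×1000 = -18.394 permil
δ_B = (0.01026110/0.01124000 − 1)×1000 = (0.912909 − 1)×1000 = -87.091 permil
f_A = (δ_mix − δ_B)/(δ_A − δ_B) = (-29.2 − (-87.091))/(-18.394 − (-87.091))
f_A = 57.891 / 68.697 = 0.8427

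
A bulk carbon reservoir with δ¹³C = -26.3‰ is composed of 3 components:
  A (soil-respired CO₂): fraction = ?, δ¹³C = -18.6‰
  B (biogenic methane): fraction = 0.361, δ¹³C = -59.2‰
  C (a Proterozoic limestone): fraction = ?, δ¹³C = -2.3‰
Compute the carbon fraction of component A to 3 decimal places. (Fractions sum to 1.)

Let f_A and f_C be the unknown fractions; fractions sum to 1 so f_A + f_C = 0.639.
Mass balance: Σ fᵢ·δᵢ = δ_bulk ⇒ f_A·(-18.6) + f_C·(-2.3) = -26.3 − (-21.371) = -4.929
Substitute f_C = 0.639 − f_A:
f_A·(-18.6 − -2.3) = -4.929 − 0.639×(-2.3) = -3.459
f_A = -3.459 / -16.3 = 0.2122

0.212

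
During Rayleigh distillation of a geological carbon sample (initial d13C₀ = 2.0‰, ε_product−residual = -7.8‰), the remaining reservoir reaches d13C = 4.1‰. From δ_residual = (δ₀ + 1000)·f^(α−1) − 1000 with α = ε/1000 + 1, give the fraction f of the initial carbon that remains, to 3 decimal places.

0.765

α − 1 = ε/1000 = -0.0078
(δ_res + 1000)/(δ₀ + 1000) = (4.1 + 1000)/(2.0 + 1000) = 1004.1/1002.0 = 1.002096
f = 1.002096^(1/-0.0078) = exp(ln(1.002096)/-0.0078) = exp(0.00209/-0.0078)
f = exp(-0.2684) = 0.7646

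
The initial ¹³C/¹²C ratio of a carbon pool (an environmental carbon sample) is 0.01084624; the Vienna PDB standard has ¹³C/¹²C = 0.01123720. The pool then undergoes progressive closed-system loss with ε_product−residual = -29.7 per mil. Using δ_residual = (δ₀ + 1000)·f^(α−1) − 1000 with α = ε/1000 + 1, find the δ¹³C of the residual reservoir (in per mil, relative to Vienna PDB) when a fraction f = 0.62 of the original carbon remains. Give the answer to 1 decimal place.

-21.0 per mil

δ₀ = (0.01084624/0.01123720 − 1)×1000 = (0.965208 − 1)×1000 = -34.792 per mil
α − 1 = ε/1000 = -0.0297
f^(α−1) = 0.62^(-0.0297) = 1.014299
δ_res = (-34.792 + 1000) × 1.014299 − 1000 = 979.010 − 1000 = -20.99 per mil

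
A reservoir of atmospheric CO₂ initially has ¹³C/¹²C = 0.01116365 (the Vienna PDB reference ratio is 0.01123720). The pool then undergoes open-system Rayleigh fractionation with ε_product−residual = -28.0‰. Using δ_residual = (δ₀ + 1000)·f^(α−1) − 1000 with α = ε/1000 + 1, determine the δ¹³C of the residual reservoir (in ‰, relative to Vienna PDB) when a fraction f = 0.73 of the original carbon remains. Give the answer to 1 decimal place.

δ₀ = (0.01116365/0.01123720 − 1)×1000 = (0.993455 − 1)×1000 = -6.545‰
α − 1 = ε/1000 = -0.0280
f^(α−1) = 0.73^(-0.0280) = 1.008851
δ_res = (-6.545 + 1000) × 1.008851 − 1000 = 1002.248 − 1000 = 2.25‰

2.2‰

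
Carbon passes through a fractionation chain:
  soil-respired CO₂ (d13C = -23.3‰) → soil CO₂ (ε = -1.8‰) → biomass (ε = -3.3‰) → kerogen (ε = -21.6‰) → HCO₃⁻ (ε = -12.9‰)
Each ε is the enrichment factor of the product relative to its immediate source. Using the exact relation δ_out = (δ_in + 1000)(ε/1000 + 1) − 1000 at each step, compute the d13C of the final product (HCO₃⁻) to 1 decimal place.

step 1: δ = (-23.30 + 1000)·(-1.8/1000 + 1) − 1000 = -25.06‰
step 2: δ = (-25.06 + 1000)·(-3.3/1000 + 1) − 1000 = -28.28‰
step 3: δ = (-28.28 + 1000)·(-21.6/1000 + 1) − 1000 = -49.26‰
step 4: δ = (-49.26 + 1000)·(-12.9/1000 + 1) − 1000 = -61.53‰

-61.5‰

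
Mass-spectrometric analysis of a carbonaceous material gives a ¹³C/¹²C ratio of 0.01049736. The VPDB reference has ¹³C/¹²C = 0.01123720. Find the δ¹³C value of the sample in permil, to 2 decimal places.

δ¹³C = (R_sample / R_standard − 1) × 1000
R_sample / R_standard = 0.01049736 / 0.01123720 = 0.934162
δ¹³C = (0.934162 − 1) × 1000 = -65.838 permil

-65.84 permil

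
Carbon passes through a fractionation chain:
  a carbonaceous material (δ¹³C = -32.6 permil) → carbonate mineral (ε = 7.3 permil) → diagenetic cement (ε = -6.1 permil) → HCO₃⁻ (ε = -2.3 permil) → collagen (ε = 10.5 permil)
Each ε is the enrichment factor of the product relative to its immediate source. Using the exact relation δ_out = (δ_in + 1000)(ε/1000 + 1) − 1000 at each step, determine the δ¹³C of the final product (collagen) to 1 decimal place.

step 1: δ = (-32.60 + 1000)·(7.3/1000 + 1) − 1000 = -25.54 permil
step 2: δ = (-25.54 + 1000)·(-6.1/1000 + 1) − 1000 = -31.48 permil
step 3: δ = (-31.48 + 1000)·(-2.3/1000 + 1) − 1000 = -33.71 permil
step 4: δ = (-33.71 + 1000)·(10.5/1000 + 1) − 1000 = -23.56 permil

-23.6 permil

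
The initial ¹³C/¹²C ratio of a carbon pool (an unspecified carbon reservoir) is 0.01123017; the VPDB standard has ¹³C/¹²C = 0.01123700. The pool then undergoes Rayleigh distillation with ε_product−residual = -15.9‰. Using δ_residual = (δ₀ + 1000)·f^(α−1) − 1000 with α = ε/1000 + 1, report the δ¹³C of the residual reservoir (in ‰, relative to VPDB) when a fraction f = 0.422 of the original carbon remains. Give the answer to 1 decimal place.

13.2‰

δ₀ = (0.01123017/0.01123700 − 1)×1000 = (0.999392 − 1)×1000 = -0.608‰
α − 1 = ε/1000 = -0.0159
f^(α−1) = 0.422^(-0.0159) = 1.013812
δ_res = (-0.608 + 1000) × 1.013812 − 1000 = 1013.196 − 1000 = 13.20‰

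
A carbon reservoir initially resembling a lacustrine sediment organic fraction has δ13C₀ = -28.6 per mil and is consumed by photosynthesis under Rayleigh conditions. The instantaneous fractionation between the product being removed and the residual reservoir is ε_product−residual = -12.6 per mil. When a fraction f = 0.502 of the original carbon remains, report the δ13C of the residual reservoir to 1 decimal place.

-20.1 per mil

Rayleigh residual: δ_res = (δ₀ + 1000)·f^(α−1) − 1000
α = ε/1000 + 1 = 0.98740, so α − 1 = -0.01260
f^(α−1) = 0.502^(-0.01260) = 1.008721
δ_res = (-28.6 + 1000) × 1.008721 − 1000 = 979.872 − 1000 = -20.13 per mil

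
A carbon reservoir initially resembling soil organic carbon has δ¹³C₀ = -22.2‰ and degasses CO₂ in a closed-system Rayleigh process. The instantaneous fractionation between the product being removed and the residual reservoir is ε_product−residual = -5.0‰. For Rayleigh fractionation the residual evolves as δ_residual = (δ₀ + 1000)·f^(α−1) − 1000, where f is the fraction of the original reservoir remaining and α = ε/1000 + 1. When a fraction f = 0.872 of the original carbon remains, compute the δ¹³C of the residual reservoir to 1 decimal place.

-21.5‰

Rayleigh residual: δ_res = (δ₀ + 1000)·f^(α−1) − 1000
α = ε/1000 + 1 = 0.99500, so α − 1 = -0.00500
f^(α−1) = 0.872^(-0.00500) = 1.000685
δ_res = (-22.2 + 1000) × 1.000685 − 1000 = 978.470 − 1000 = -21.53‰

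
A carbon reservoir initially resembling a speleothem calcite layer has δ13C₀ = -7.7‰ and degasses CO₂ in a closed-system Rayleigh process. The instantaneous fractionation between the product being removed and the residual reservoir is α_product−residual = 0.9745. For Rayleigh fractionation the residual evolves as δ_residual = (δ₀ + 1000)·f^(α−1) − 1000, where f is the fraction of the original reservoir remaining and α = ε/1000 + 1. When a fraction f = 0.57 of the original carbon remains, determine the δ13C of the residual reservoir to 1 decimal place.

6.6‰

Rayleigh residual: δ_res = (δ₀ + 1000)·f^(α−1) − 1000
α − 1 = -0.02550
f^(α−1) = 0.57^(-0.02550) = 1.014437
δ_res = (-7.7 + 1000) × 1.014437 − 1000 = 1006.626 − 1000 = 6.63‰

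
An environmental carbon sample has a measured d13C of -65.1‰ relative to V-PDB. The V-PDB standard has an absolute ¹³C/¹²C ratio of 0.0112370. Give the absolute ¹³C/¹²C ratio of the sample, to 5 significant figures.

0.010505

R_sample = R_standard × (d13C/1000 + 1)
R_sample = 0.0112370 × (-65.1/1000 + 1) = 0.0112370 × 0.934900
R_sample = 0.0105055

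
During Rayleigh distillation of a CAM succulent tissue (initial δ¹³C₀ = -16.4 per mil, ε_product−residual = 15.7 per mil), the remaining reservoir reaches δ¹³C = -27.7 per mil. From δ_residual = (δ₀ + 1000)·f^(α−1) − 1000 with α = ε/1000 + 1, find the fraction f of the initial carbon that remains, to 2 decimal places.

0.48

α − 1 = ε/1000 = 0.0157
(δ_res + 1000)/(δ₀ + 1000) = (-27.7 + 1000)/(-16.4 + 1000) = 972.3/983.6 = 0.988512
f = 0.988512^(1/0.0157) = exp(ln(0.988512)/0.0157) = exp(-0.01155/0.0157)
f = exp(-0.7360) = 0.4790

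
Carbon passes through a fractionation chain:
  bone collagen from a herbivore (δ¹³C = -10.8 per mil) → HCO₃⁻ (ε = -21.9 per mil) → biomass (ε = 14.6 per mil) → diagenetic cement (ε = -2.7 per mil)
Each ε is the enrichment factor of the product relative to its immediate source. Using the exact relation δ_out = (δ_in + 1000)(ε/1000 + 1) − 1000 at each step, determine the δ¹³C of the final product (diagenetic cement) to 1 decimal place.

step 1: δ = (-10.80 + 1000)·(-21.9/1000 + 1) − 1000 = -32.46 per mil
step 2: δ = (-32.46 + 1000)·(14.6/1000 + 1) − 1000 = -18.34 per mil
step 3: δ = (-18.34 + 1000)·(-2.7/1000 + 1) − 1000 = -20.99 per mil

-21.0 per mil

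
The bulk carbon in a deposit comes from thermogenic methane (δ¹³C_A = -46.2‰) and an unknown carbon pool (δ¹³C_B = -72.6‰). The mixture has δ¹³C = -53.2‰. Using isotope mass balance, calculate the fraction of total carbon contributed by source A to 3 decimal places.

δ_mix = f_A·δ_A + (1 − f_A)·δ_B  ⇒  f_A = (δ_mix − δ_B)/(δ_A − δ_B)
f_A = (-53.2 − (-72.6)) / (-46.2 − (-72.6))
f_A = 19.4 / 26.4 = 0.7348

0.735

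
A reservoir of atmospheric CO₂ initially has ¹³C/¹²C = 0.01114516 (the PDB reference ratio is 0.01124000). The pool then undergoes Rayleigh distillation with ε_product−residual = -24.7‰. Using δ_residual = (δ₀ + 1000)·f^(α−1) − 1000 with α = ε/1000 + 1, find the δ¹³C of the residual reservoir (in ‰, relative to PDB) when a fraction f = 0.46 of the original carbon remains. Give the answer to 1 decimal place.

δ₀ = (0.01114516/0.01124000 − 1)×1000 = (0.991562 − 1)×1000 = -8.438‰
α − 1 = ε/1000 = -0.0247
f^(α−1) = 0.46^(-0.0247) = 1.019365
δ_res = (-8.438 + 1000) × 1.019365 − 1000 = 1010.764 − 1000 = 10.76‰

10.8‰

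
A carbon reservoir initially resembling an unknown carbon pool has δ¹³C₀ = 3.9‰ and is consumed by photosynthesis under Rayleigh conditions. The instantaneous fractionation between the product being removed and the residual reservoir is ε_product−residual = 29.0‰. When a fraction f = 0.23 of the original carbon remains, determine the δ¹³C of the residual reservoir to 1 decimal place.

-38.0‰

Rayleigh residual: δ_res = (δ₀ + 1000)·f^(α−1) − 1000
α = ε/1000 + 1 = 1.02900, so α − 1 = 0.02900
f^(α−1) = 0.23^(0.02900) = 0.958275
δ_res = (3.9 + 1000) × 0.958275 − 1000 = 962.012 − 1000 = -37.99‰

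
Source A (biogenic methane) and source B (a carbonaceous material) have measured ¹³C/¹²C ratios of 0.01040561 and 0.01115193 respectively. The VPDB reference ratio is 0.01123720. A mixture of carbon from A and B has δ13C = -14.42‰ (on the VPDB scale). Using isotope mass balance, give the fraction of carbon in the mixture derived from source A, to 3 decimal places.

δ_A = (0.01040561/0.01123720 − 1)×1000 = (0.925997 − 1)×1000 = -74.003‰
δ_B = (0.01115193/0.01123720 − 1)×1000 = (0.992412 − 1)×1000 = -7.588‰
f_A = (δ_mix − δ_B)/(δ_A − δ_B) = (-14.42 − (-7.588))/(-74.003 − (-7.588))
f_A = -6.832 / -66.415 = 0.1029

0.103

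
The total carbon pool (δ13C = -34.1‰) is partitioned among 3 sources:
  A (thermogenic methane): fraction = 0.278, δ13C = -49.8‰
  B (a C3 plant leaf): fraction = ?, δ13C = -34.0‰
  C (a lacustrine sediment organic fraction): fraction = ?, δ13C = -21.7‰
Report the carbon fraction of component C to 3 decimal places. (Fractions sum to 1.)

0.349

Let f_C and f_B be the unknown fractions; fractions sum to 1 so f_C + f_B = 0.722.
Mass balance: Σ fᵢ·δᵢ = δ_bulk ⇒ f_C·(-21.7) + f_B·(-34.0) = -34.1 − (-13.844) = -20.256
Substitute f_B = 0.722 − f_C:
f_C·(-21.7 − -34.0) = -20.256 − 0.722×(-34.0) = 4.292
f_C = 4.292 / 12.3 = 0.3490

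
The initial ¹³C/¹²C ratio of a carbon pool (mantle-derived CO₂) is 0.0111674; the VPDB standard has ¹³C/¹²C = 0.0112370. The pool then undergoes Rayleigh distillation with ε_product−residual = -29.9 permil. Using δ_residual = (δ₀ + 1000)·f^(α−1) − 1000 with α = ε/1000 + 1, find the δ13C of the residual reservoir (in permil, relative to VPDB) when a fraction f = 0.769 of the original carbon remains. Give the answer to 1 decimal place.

δ₀ = (0.0111674/0.0112370 − 1)×1000 = (0.993806 − 1)×1000 = -6.194 permil
α − 1 = ε/1000 = -0.0299
f^(α−1) = 0.769^(-0.0299) = 1.007885
δ_res = (-6.194 + 1000) × 1.007885 − 1000 = 1001.642 − 1000 = 1.64 permil

1.6 permil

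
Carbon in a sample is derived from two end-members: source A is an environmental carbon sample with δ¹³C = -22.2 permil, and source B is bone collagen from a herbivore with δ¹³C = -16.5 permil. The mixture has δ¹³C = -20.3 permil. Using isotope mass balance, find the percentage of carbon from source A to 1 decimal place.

δ_mix = f_A·δ_A + (1 − f_A)·δ_B  ⇒  f_A = (δ_mix − δ_B)/(δ_A − δ_B)
f_A = (-20.3 − (-16.5)) / (-22.2 − (-16.5))
f_A = -3.8 / -5.7 = 0.6667

66.7%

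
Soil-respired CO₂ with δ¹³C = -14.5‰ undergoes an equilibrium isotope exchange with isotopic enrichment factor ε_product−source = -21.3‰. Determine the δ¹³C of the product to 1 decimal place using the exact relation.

Exactly, δ_product = (δ_source + 1000)·(ε/1000 + 1) − 1000.
δ_product = (-14.5 + 1000) × (-21.3/1000 + 1) − 1000
δ_product = -35.49‰

-35.5‰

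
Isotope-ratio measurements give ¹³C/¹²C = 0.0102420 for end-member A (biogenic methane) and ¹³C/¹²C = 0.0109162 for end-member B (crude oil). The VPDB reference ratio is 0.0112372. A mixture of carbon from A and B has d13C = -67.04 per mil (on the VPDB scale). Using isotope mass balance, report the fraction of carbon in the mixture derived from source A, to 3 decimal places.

δ_A = (0.0102420/0.0112372 − 1)×1000 = (0.911437 − 1)×1000 = -88.563 per mil
δ_B = (0.0109162/0.0112372 − 1)×1000 = (0.971434 − 1)×1000 = -28.566 per mil
f_A = (δ_mix − δ_B)/(δ_A − δ_B) = (-67.04 − (-28.566))/(-88.563 − (-28.566))
f_A = -38.474 / -59.997 = 0.6413

0.641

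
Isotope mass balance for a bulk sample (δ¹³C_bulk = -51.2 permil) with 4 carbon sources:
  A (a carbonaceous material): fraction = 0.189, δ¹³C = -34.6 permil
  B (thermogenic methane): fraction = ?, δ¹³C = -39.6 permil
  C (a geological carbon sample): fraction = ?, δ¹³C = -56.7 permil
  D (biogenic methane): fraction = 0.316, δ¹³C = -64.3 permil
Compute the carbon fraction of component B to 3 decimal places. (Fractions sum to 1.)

Let f_B and f_C be the unknown fractions; fractions sum to 1 so f_B + f_C = 0.495.
Mass balance: Σ fᵢ·δᵢ = δ_bulk ⇒ f_B·(-39.6) + f_C·(-56.7) = -51.2 − (-26.858) = -24.342
Substitute f_C = 0.495 − f_B:
f_B·(-39.6 − -56.7) = -24.342 − 0.495×(-56.7) = 3.725
f_B = 3.725 / 17.1 = 0.2178

0.218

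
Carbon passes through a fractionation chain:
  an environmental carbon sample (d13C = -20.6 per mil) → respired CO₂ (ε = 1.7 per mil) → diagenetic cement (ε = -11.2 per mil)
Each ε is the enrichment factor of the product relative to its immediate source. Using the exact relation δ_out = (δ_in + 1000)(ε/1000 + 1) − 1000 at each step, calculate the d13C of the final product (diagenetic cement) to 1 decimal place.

step 1: δ = (-20.60 + 1000)·(1.7/1000 + 1) − 1000 = -18.94 per mil
step 2: δ = (-18.94 + 1000)·(-11.2/1000 + 1) − 1000 = -29.92 per mil

-29.9 per mil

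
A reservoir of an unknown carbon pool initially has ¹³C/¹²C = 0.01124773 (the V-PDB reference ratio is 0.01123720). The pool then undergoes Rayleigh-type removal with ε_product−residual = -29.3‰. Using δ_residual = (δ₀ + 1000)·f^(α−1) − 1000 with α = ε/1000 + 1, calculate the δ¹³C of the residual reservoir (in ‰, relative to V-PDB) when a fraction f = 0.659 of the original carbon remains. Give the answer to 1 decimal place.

δ₀ = (0.01124773/0.01123720 − 1)×1000 = (1.000937 − 1)×1000 = 0.937‰
α − 1 = ε/1000 = -0.0293
f^(α−1) = 0.659^(-0.0293) = 1.012294
δ_res = (0.937 + 1000) × 1.012294 − 1000 = 1013.243 − 1000 = 13.24‰

13.2‰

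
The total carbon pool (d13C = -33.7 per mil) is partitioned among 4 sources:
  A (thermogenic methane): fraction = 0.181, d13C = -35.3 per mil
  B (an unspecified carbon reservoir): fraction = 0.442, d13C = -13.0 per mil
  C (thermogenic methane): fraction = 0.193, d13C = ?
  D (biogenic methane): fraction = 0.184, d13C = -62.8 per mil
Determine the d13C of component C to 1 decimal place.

-51.9 per mil

Isotope mass balance: δ_bulk = Σ fᵢ·δᵢ.
-33.7 = 0.181×(-35.3) + 0.442×(-13.0) + 0.193×δ_C + 0.184×(-62.8)
0.193·δ_C = -33.7 − (-23.691) = -10.010
δ_C = -10.010 / 0.193 = -51.86 per mil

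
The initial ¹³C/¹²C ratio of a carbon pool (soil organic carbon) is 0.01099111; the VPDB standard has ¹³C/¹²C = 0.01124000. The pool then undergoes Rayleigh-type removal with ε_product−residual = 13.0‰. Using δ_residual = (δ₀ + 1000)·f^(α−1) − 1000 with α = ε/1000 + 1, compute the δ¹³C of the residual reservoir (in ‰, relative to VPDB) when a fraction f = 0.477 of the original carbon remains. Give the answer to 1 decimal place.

δ₀ = (0.01099111/0.01124000 − 1)×1000 = (0.977857 − 1)×1000 = -22.143‰
α − 1 = ε/1000 = 0.0130
f^(α−1) = 0.477^(0.0130) = 0.990423
δ_res = (-22.143 + 1000) × 0.990423 − 1000 = 968.492 − 1000 = -31.51‰

-31.5‰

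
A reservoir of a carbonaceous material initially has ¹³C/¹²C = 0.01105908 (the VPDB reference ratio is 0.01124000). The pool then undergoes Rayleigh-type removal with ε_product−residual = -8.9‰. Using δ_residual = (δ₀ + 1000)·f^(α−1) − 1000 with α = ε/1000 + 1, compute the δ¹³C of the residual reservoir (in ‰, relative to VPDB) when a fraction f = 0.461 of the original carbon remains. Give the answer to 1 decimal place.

δ₀ = (0.01105908/0.01124000 − 1)×1000 = (0.983904 − 1)×1000 = -16.096‰
α − 1 = ε/1000 = -0.0089
f^(α−1) = 0.461^(-0.0089) = 1.006916
δ_res = (-16.096 + 1000) × 1.006916 − 1000 = 990.708 − 1000 = -9.29‰

-9.3‰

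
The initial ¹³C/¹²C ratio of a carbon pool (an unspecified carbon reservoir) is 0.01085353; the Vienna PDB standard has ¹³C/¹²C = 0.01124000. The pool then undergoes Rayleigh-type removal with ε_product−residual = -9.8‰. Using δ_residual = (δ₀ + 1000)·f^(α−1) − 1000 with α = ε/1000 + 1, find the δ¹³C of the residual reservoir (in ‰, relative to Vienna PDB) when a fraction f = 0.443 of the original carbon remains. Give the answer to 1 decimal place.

-26.6‰

δ₀ = (0.01085353/0.01124000 − 1)×1000 = (0.965617 − 1)×1000 = -34.383‰
α − 1 = ε/1000 = -0.0098
f^(α−1) = 0.443^(-0.0098) = 1.008011
δ_res = (-34.383 + 1000) × 1.008011 − 1000 = 973.352 − 1000 = -26.65‰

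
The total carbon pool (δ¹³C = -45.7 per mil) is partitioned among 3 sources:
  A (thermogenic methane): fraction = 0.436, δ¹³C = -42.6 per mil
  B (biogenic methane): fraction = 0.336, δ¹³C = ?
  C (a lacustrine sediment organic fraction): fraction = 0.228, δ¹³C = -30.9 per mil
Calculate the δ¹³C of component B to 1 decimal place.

Isotope mass balance: δ_bulk = Σ fᵢ·δᵢ.
-45.7 = 0.436×(-42.6) + 0.336×δ_B + 0.228×(-30.9)
0.336·δ_B = -45.7 − (-25.619) = -20.081
δ_B = -20.081 / 0.336 = -59.77 per mil

-59.8 per mil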